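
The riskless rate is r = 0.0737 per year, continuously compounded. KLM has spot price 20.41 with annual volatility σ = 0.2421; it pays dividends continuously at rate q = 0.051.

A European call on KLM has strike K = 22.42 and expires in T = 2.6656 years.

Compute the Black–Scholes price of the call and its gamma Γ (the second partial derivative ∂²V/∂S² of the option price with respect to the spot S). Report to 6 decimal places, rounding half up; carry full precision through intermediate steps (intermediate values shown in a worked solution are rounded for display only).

price = 2.545872
Γ = 0.042890

σ√T = 0.2421·√2.6656 = 0.395269
d₁ = (ln(S/K) + (r−q+σ²/2)T) / (σ√T) = (ln(20.41/22.42) + (0.0737−0.051+0.2421²/2)·2.6656) / 0.395269 = (-0.093928 + 0.138628) / 0.395269 = 0.113086
d₂ = d₁ − σ√T = 0.113086 − 0.395269 = -0.282183
e^{−rT} = 0.821639
e^{−qT} = 0.872890
N(d₁) = 0.545019,  N(d₂) = 0.388902
Call price V = S·e^{−qT}·N(d₁) − K·e^{−rT}·N(d₂) = 9.709884 − 7.164011 = 2.545872
φ(d₁) = (1/√(2π))·e^{−d₁²/2} = 0.396399
Γ = e^{−qT}·φ(d₁) / (S·σ·√T) = 0.042890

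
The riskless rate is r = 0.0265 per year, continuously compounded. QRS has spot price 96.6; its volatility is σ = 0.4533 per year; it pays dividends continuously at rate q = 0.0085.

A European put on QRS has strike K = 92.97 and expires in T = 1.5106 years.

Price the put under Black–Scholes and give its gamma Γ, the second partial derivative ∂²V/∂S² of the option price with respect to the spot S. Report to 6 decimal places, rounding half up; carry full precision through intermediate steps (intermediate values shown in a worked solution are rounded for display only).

σ√T = 0.4533·√1.5106 = 0.557135
d₁ = (ln(S/K) + (r−q+σ²/2)T) / (σ√T) = (ln(96.6/92.97) + (0.0265−0.0085+0.4533²/2)·1.5106) / 0.557135 = (0.038302 + 0.182391) / 0.557135 = 0.396120
d₂ = d₁ − σ√T = 0.396120 − 0.557135 = -0.161015
e^{−rT} = 0.960760
e^{−qT} = 0.987242
N(−d₁) = 0.346008,  N(−d₂) = 0.563959
Put price V = K·e^{−rT}·N(−d₂) − S·e^{−qT}·N(−d₁) = 50.373867 − 32.997964 = 17.375903
φ(d₁) = (1/√(2π))·e^{−d₁²/2} = 0.368839
Γ = e^{−qT}·φ(d₁) / (S·σ·√T) = 0.006766

price = 17.375903
Γ = 0.006766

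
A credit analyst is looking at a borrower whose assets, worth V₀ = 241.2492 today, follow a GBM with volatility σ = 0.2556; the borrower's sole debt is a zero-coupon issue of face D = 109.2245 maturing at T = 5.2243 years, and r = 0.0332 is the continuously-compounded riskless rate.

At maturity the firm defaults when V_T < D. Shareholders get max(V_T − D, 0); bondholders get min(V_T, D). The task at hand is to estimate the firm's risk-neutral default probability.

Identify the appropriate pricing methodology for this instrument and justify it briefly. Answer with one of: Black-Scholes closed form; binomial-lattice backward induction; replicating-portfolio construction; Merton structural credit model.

Key observation: the question is about default risk generated by asset-value dynamics against a debt face of 109.2245 — the structural framework prices exactly that.

framework: Merton structural credit model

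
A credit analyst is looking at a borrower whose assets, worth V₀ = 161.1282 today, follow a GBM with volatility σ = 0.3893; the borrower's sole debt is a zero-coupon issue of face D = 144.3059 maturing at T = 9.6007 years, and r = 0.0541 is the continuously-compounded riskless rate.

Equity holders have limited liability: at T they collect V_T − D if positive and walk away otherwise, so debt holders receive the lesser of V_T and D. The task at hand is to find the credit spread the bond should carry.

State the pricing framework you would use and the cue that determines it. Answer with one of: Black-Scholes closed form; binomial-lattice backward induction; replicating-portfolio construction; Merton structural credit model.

Key observation: assets follow a GBM and default happens iff V_T < 144.3059; valuing claims on that split (equity as a call, risky debt as the residual) is the structural model's definition.

framework: Merton structural credit model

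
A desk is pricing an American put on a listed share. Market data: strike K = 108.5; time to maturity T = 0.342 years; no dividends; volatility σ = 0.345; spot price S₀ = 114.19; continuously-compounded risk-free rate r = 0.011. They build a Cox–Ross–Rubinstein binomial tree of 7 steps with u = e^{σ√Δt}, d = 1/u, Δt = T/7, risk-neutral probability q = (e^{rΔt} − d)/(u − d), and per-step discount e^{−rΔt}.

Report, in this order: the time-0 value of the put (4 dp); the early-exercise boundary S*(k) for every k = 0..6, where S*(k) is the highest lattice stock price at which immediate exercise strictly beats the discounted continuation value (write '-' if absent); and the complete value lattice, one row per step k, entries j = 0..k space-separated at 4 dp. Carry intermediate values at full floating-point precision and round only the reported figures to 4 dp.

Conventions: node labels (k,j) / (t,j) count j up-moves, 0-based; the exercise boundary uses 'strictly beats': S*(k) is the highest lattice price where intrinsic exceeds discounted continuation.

price = 6.2861
boundary = - - - - 84.1696 90.8392 98.0374
tree:
6.2861
9.2695 3.1184
13.2787 5.0134 1.1052
18.3642 7.8818 1.9666 0.1899
24.3304 12.0356 3.4704 0.3685 0.0000
30.5104 17.6608 6.0631 0.7153 0.0000 0.0000
36.2366 24.3304 10.4626 1.3882 0.0000 0.0000 0.0000
41.5423 30.5104 17.6608 2.6941 0.0000 0.0000 0.0000 0.0000

Δt=0.04886  u=1.07924  d=0.92658  q=0.48447  discount=0.99946
step 7 (expiry): payoffs max(K−S,0) = 41.5423 30.5104 17.6608 2.6941 0.0000 0.0000 0.0000 0.0000
step 6: (k=6,j=0): S=72.2634, K−S=36.2366, hold=36.1783 ⇒ V=36.2366 exercise | (k=6,j=1): S=84.1696, K−S=24.3304, hold=24.2721 ⇒ V=24.3304 exercise | (k=6,j=2): S=98.0374, K−S=10.4626, hold=10.4044 ⇒ V=10.4626 exercise | (k=6,j=3): S=114.1900, K−S=0.0000, hold=1.3882 ⇒ V=1.3882 continue | (k=6,j=4): S=133.0040, K−S=0.0000, hold=0.0000 ⇒ V=0.0000 continue | (k=6,j=5): S=154.9177, K−S=0.0000, hold=0.0000 ⇒ V=0.0000 continue | (k=6,j=6): S=180.4420, K−S=0.0000, hold=0.0000 ⇒ V=0.0000 continue  boundary S*=98.0374
step 5: (k=5,j=0): S=77.9896, K−S=30.5104, hold=30.4521 ⇒ V=30.5104 exercise | (k=5,j=1): S=90.8392, K−S=17.6608, hold=17.6025 ⇒ V=17.6608 exercise | (k=5,j=2): S=105.8059, K−S=2.6941, hold=6.0631 ⇒ V=6.0631 continue | (k=5,j=3): S=123.2385, K−S=0.0000, hold=0.7153 ⇒ V=0.7153 continue | (k=5,j=4): S=143.5433, K−S=0.0000, hold=0.0000 ⇒ V=0.0000 continue | (k=5,j=5): S=167.1935, K−S=0.0000, hold=0.0000 ⇒ V=0.0000 continue  boundary S*=90.8392
step 4: (k=4,j=0): S=84.1696, K−S=24.3304, hold=24.2721 ⇒ V=24.3304 exercise | (k=4,j=1): S=98.0374, K−S=10.4626, hold=12.0356 ⇒ V=12.0356 continue | (k=4,j=2): S=114.1900, K−S=0.0000, hold=3.4704 ⇒ V=3.4704 continue | (k=4,j=3): S=133.0040, K−S=0.0000, hold=0.3685 ⇒ V=0.3685 continue | (k=4,j=4): S=154.9177, K−S=0.0000, hold=0.0000 ⇒ V=0.0000 continue  boundary S*=84.1696
step 3: (k=3,j=0): S=90.8392, K−S=17.6608, hold=18.3642 ⇒ V=18.3642 continue | (k=3,j=1): S=105.8059, K−S=2.6941, hold=7.8818 ⇒ V=7.8818 continue | (k=3,j=2): S=123.2385, K−S=0.0000, hold=1.9666 ⇒ V=1.9666 continue | (k=3,j=3): S=143.5433, K−S=0.0000, hold=0.1899 ⇒ V=0.1899 continue  boundary S*=-
step 2: (k=2,j=0): S=98.0374, K−S=10.4626, hold=13.2787 ⇒ V=13.2787 continue | (k=2,j=1): S=114.1900, K−S=0.0000, hold=5.0134 ⇒ V=5.0134 continue | (k=2,j=2): S=133.0040, K−S=0.0000, hold=1.1052 ⇒ V=1.1052 continue  boundary S*=-
step 1: (k=1,j=0): S=105.8059, K−S=2.6941, hold=9.2695 ⇒ V=9.2695 continue | (k=1,j=1): S=123.2385, K−S=0.0000, hold=3.1184 ⇒ V=3.1184 continue  boundary S*=-
step 0: (k=0,j=0): S=114.1900, K−S=0.0000, hold=6.2861 ⇒ V=6.2861 continue  boundary S*=-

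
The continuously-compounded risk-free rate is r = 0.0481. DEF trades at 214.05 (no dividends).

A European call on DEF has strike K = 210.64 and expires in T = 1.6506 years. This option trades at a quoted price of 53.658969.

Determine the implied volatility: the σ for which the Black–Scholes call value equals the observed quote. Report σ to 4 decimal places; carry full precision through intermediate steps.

At σ = 0.4180 the Black–Scholes value reproduces the quote:
σ√T = 0.418·√1.6506 = 0.537028
d₁ = (ln(S/K) + (r+σ²/2)T) / (σ√T) = (ln(214.05/210.64) + (0.0481+0.418²/2)·1.6506) / 0.537028 = (0.016059 + 0.223594) / 0.537028 = 0.446257
d₂ = d₁ − σ√T = 0.446257 − 0.537028 = -0.090771
e^{−rT} = 0.923676
N(d₁) = 0.672294,  N(d₂) = 0.463837
V = S·N(d₁) − K·e^{−rT}·N(d₂) = 143.904578 − 90.245609 = 53.658969 (equal to the quote); since ∂V/∂σ > 0 for all σ, the implied volatility is unique

sigma = 0.4180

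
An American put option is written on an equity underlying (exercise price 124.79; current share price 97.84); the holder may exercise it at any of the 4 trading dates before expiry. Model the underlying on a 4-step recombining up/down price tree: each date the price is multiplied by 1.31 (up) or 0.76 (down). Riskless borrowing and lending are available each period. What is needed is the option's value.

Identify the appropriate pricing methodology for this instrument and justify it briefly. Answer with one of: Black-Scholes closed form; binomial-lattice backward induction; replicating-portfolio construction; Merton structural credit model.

framework: binomial-lattice backward induction

Key observation: with exercise allowed before expiry on a discrete up/down model (4 steps from spot 97.84), the strike-124.79 put's value must be rolled back through the tree testing early exercise at each node.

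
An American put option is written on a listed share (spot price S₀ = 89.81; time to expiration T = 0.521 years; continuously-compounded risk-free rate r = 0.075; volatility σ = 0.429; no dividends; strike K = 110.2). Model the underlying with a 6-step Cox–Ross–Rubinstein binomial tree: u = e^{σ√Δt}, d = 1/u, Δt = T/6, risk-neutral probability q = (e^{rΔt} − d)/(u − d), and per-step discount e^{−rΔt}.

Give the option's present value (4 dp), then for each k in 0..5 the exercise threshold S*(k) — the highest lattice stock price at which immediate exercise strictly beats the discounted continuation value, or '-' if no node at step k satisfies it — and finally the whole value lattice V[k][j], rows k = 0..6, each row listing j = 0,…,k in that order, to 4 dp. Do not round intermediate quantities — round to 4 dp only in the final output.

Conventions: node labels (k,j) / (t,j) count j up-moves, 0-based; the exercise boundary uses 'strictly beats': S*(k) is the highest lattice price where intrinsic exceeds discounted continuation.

price = 22.9095
boundary = - - 69.7464 79.1449 69.7464 79.1449
tree:
22.9095
31.0999 14.8301
40.4536 21.9382 7.7516
48.7361 31.0551 12.8978 2.5872
56.0350 40.4536 20.6362 5.1487 0.0000
62.4672 48.7361 31.0551 10.2461 0.0000 0.0000
68.1355 56.0350 40.4536 20.3900 0.0000 0.0000 0.0000

Δt=0.08683  u=1.13475  d=0.88125  q=0.49421  discount=0.99351
step 6 (expiry): payoffs max(K−S,0) = 68.1355 56.0350 40.4536 20.3900 0.0000 0.0000 0.0000
step 5: (k=5,j=0): S=47.7328, K−S=62.4672, hold=61.7519 ⇒ V=62.4672 exercise | (k=5,j=1): S=61.4639, K−S=48.7361, hold=48.0208 ⇒ V=48.7361 exercise | (k=5,j=2): S=79.1449, K−S=31.0551, hold=30.3397 ⇒ V=31.0551 exercise | (k=5,j=3): S=101.9122, K−S=8.2878, hold=10.2461 ⇒ V=10.2461 continue | (k=5,j=4): S=131.2289, K−S=0.0000, hold=0.0000 ⇒ V=0.0000 continue | (k=5,j=5): S=168.9789, K−S=0.0000, hold=0.0000 ⇒ V=0.0000 continue  boundary S*=79.1449
step 4: (k=4,j=0): S=54.1650, K−S=56.0350, hold=55.3197 ⇒ V=56.0350 exercise | (k=4,j=1): S=69.7464, K−S=40.4536, hold=39.7383 ⇒ V=40.4536 exercise | (k=4,j=2): S=89.8100, K−S=20.3900, hold=20.6362 ⇒ V=20.6362 continue | (k=4,j=3): S=115.6453, K−S=0.0000, hold=5.1487 ⇒ V=5.1487 continue | (k=4,j=4): S=148.9125, K−S=0.0000, hold=0.0000 ⇒ V=0.0000 continue  boundary S*=69.7464
step 3: (k=3,j=0): S=61.4639, K−S=48.7361, hold=48.0208 ⇒ V=48.7361 exercise | (k=3,j=1): S=79.1449, K−S=31.0551, hold=30.4606 ⇒ V=31.0551 exercise | (k=3,j=2): S=101.9122, K−S=8.2878, hold=12.8978 ⇒ V=12.8978 continue | (k=3,j=3): S=131.2289, K−S=0.0000, hold=2.5872 ⇒ V=2.5872 continue  boundary S*=79.1449
step 2: (k=2,j=0): S=69.7464, K−S=40.4536, hold=39.7383 ⇒ V=40.4536 exercise | (k=2,j=1): S=89.8100, K−S=20.3900, hold=21.9382 ⇒ V=21.9382 continue | (k=2,j=2): S=115.6453, K−S=0.0000, hold=7.7516 ⇒ V=7.7516 continue  boundary S*=69.7464
step 1: (k=1,j=0): S=79.1449, K−S=31.0551, hold=31.0999 ⇒ V=31.0999 continue | (k=1,j=1): S=101.9122, K−S=8.2878, hold=14.8301 ⇒ V=14.8301 continue  boundary S*=-
step 0: (k=0,j=0): S=89.8100, K−S=20.3900, hold=22.9095 ⇒ V=22.9095 continue  boundary S*=-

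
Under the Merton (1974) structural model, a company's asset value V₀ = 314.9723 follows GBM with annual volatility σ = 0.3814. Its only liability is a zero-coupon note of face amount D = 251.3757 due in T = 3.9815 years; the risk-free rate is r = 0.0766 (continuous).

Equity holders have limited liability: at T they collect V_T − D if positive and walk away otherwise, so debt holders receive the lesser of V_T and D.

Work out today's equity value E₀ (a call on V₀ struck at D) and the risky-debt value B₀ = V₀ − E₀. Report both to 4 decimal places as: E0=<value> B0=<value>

Apply the equity-as-call identities (strike 251.3757, horizon 3.9815 years):
d₁ = [ln(V₀/D) + (r + σ²/2)T] / (σ√T)
   = [ln(314.9723/251.3757) + (0.0766 + 0.5·0.3814²)·3.9815] / (0.3814·√3.9815)
   = [0.225536 + 0.594569] / 0.761034 = 1.077620
d₂ = d₁ − σ√T = 1.077620 − 0.761034 = 0.316586
N(d₁) = 0.859398,  N(d₂) = 0.624221,  e^(−rT) = 0.737136
E₀ = V₀·N(d₁) − D·e^(−rT)·N(d₂)
   = 314.9723·0.859398 − 251.3757·0.737136·0.624221 = 155.019692
B₀ = V₀ − E₀ = 314.9723 − 155.019692 = 159.952608

E0=155.0197 B0=159.9526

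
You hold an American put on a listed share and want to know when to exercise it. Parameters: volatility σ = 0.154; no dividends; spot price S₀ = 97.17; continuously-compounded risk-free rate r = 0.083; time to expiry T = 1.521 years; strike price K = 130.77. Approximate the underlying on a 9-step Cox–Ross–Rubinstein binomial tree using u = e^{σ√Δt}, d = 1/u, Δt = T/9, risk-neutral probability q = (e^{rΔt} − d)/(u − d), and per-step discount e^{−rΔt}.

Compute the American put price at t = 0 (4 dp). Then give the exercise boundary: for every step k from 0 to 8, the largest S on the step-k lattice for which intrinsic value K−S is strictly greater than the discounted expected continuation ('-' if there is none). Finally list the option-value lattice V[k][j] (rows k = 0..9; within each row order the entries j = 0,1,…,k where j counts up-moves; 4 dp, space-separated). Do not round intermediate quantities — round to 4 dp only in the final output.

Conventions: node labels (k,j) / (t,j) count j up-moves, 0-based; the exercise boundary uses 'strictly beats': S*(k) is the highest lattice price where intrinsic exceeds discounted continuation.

Δt=0.16900, u=1.06536, d=0.93865, q=0.59567, disc=e^(-rΔt)=0.98607
k=9 terminal: V=max(K-S,0) → 75.8058 68.3865 59.9658 50.4085 39.5610 27.2494 13.2759 0.0000 0.0000 0.0000
k=8: j=0 S=58.5565 intr=72.2135 cont=70.3920 V=72.2135[EX]; j=1 S=66.4606 intr=64.3094 cont=62.4879 V=64.3094[EX]; j=2 S=75.4316 intr=55.3384 cont=53.5169 V=55.3384[EX]; j=3 S=85.6136 intr=45.1564 cont=43.3349 V=45.1564[EX]; j=4 S=97.1700 intr=33.6000 cont=31.7785 V=33.6000[EX]; j=5 S=110.2863 intr=20.4837 cont=18.6622 V=20.4837[EX]; j=6 S=125.1731 intr=5.5969 cont=5.2931 V=5.5969[EX]; j=7 S=142.0693 intr=0.0000 cont=0.0000 V=0.0000[hold]; j=8 S=161.2462 intr=0.0000 cont=0.0000 V=0.0000[hold]  S*(8)=125.1731
k=7: j=0 S=62.3835 intr=68.3865 cont=66.5650 V=68.3865[EX]; j=1 S=70.8042 intr=59.9658 cont=58.1443 V=59.9658[EX]; j=2 S=80.3615 intr=50.4085 cont=48.5870 V=50.4085[EX]; j=3 S=91.2090 intr=39.5610 cont=37.7395 V=39.5610[EX]; j=4 S=103.5206 intr=27.2494 cont=25.4279 V=27.2494[EX]; j=5 S=117.4941 intr=13.2759 cont=11.4544 V=13.2759[EX]; j=6 S=133.3538 intr=0.0000 cont=2.2315 V=2.2315[hold]; j=7 S=151.3543 intr=0.0000 cont=0.0000 V=0.0000[hold]  S*(7)=117.4941
k=6: j=0 S=66.4606 intr=64.3094 cont=62.4879 V=64.3094[EX]; j=1 S=75.4316 intr=55.3384 cont=53.5169 V=55.3384[EX]; j=2 S=85.6136 intr=45.1564 cont=43.3349 V=45.1564[EX]; j=3 S=97.1700 intr=33.6000 cont=31.7785 V=33.6000[EX]; j=4 S=110.2863 intr=20.4837 cont=18.6622 V=20.4837[EX]; j=5 S=125.1731 intr=5.5969 cont=6.6038 V=6.6038[hold]; j=6 S=142.0693 intr=0.0000 cont=0.8897 V=0.8897[hold]  S*(6)=110.2863
k=5: j=0 S=70.8042 intr=59.9658 cont=58.1443 V=59.9658[EX]; j=1 S=80.3615 intr=50.4085 cont=48.5870 V=50.4085[EX]; j=2 S=91.2090 intr=39.5610 cont=37.7395 V=39.5610[EX]; j=3 S=103.5206 intr=27.2494 cont=25.4279 V=27.2494[EX]; j=4 S=117.4941 intr=13.2759 cont=12.0458 V=13.2759[EX]; j=5 S=133.3538 intr=0.0000 cont=3.1555 V=3.1555[hold]  S*(5)=117.4941
k=4: j=0 S=75.4316 intr=55.3384 cont=53.5169 V=55.3384[EX]; j=1 S=85.6136 intr=45.1564 cont=43.3349 V=45.1564[EX]; j=2 S=97.1700 intr=33.6000 cont=31.7785 V=33.6000[EX]; j=3 S=110.2863 intr=20.4837 cont=18.6622 V=20.4837[EX]; j=4 S=125.1731 intr=5.5969 cont=7.1466 V=7.1466[hold]  S*(4)=110.2863
k=3: j=0 S=80.3615 intr=50.4085 cont=48.5870 V=50.4085[EX]; j=1 S=91.2090 intr=39.5610 cont=37.7395 V=39.5610[EX]; j=2 S=103.5206 intr=27.2494 cont=25.4279 V=27.2494[EX]; j=3 S=117.4941 intr=13.2759 cont=12.3646 V=13.2759[EX]  S*(3)=117.4941
k=2: j=0 S=85.6136 intr=45.1564 cont=43.3349 V=45.1564[EX]; j=1 S=97.1700 intr=33.6000 cont=31.7785 V=33.6000[EX]; j=2 S=110.2863 intr=20.4837 cont=18.6622 V=20.4837[EX]  S*(2)=110.2863
k=1: j=0 S=91.2090 intr=39.5610 cont=37.7395 V=39.5610[EX]; j=1 S=103.5206 intr=27.2494 cont=25.4279 V=27.2494[EX]  S*(1)=103.5206
k=0: j=0 S=97.1700 intr=33.6000 cont=31.7785 V=33.6000[EX]  S*(0)=97.1700

price = 33.6000
boundary = 97.1700 103.5206 110.2863 117.4941 110.2863 117.4941 110.2863 117.4941 125.1731
tree:
33.6000
39.5610 27.2494
45.1564 33.6000 20.4837
50.4085 39.5610 27.2494 13.2759
55.3384 45.1564 33.6000 20.4837 7.1466
59.9658 50.4085 39.5610 27.2494 13.2759 3.1555
64.3094 55.3384 45.1564 33.6000 20.4837 6.6038 0.8897
68.3865 59.9658 50.4085 39.5610 27.2494 13.2759 2.2315 0.0000
72.2135 64.3094 55.3384 45.1564 33.6000 20.4837 5.5969 0.0000 0.0000
75.8058 68.3865 59.9658 50.4085 39.5610 27.2494 13.2759 0.0000 0.0000 0.0000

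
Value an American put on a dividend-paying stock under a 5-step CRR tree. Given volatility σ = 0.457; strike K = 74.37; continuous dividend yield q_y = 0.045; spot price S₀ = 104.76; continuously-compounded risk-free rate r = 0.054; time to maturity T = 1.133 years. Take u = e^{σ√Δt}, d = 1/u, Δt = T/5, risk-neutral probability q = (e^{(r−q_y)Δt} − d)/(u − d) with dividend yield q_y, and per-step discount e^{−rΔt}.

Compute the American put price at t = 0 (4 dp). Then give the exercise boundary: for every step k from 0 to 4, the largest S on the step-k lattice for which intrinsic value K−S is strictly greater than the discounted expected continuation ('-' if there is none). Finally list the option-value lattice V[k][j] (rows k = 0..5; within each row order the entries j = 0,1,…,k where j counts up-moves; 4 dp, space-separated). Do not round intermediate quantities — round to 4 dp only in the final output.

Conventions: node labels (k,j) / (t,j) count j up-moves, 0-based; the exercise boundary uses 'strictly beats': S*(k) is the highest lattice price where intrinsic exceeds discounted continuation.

price = 5.7113
boundary = - - - - 43.8817
tree:
5.7113
9.1101 1.7213
14.1830 3.1710 0.0000
21.3389 5.8416 0.0000 0.0000
30.4883 10.7612 0.0000 0.0000 0.0000
39.0675 19.8242 0.0000 0.0000 0.0000 0.0000

Δt=0.22660  u=1.24302  d=0.80449  q=0.45048  discount=0.98784
step 5 (expiry): payoffs max(K−S,0) = 39.0675 19.8242 0.0000 0.0000 0.0000 0.0000
step 4: (k=4,j=0): S=43.8817, K−S=30.4883, hold=30.0290 ⇒ V=30.4883 exercise | (k=4,j=1): S=67.8015, K−S=6.5685, hold=10.7612 ⇒ V=10.7612 continue | (k=4,j=2): S=104.7600, K−S=0.0000, hold=0.0000 ⇒ V=0.0000 continue | (k=4,j=3): S=161.8644, K−S=0.0000, hold=0.0000 ⇒ V=0.0000 continue | (k=4,j=4): S=250.0963, K−S=0.0000, hold=0.0000 ⇒ V=0.0000 continue  boundary S*=43.8817
step 3: (k=3,j=0): S=54.5458, K−S=19.8242, hold=21.3389 ⇒ V=21.3389 continue | (k=3,j=1): S=84.2786, K−S=0.0000, hold=5.8416 ⇒ V=5.8416 continue | (k=3,j=2): S=130.2187, K−S=0.0000, hold=0.0000 ⇒ V=0.0000 continue | (k=3,j=3): S=201.2006, K−S=0.0000, hold=0.0000 ⇒ V=0.0000 continue  boundary S*=-
step 2: (k=2,j=0): S=67.8015, K−S=6.5685, hold=14.1830 ⇒ V=14.1830 continue | (k=2,j=1): S=104.7600, K−S=0.0000, hold=3.1710 ⇒ V=3.1710 continue | (k=2,j=2): S=161.8644, K−S=0.0000, hold=0.0000 ⇒ V=0.0000 continue  boundary S*=-
step 1: (k=1,j=0): S=84.2786, K−S=0.0000, hold=9.1101 ⇒ V=9.1101 continue | (k=1,j=1): S=130.2187, K−S=0.0000, hold=1.7213 ⇒ V=1.7213 continue  boundary S*=-
step 0: (k=0,j=0): S=104.7600, K−S=0.0000, hold=5.7113 ⇒ V=5.7113 continue  boundary S*=-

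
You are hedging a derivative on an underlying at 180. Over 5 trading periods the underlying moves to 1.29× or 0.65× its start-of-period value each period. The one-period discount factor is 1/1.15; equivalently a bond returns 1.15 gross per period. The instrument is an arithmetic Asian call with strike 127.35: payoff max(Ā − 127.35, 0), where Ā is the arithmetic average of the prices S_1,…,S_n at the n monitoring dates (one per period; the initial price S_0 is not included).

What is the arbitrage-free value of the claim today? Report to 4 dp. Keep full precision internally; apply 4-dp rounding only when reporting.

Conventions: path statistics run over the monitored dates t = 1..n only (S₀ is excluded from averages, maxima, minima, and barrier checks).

Set p* = 0.7812 (from d < R < u); the path-dependent value is the discounted p*-expectation over all price paths.
Enumerate all 2^5 = 32 price paths (U = up ×1.29, D = down ×0.65); each path with k up-moves has probability p*^k·(1−p*)^(5−k).
DDDDD: Ā=59.0998, payoff=0.0000, prob=0.000501
UDDDD: Ā=117.2903, payoff=0.0000, prob=0.001789
DUDDD: Ā=94.2503, payoff=0.0000, prob=0.001789
UUDDD: Ā=187.0506, payoff=59.7006, prob=0.006389
DDUDD: Ā=79.2743, payoff=0.0000, prob=0.001789
UDUDD: Ā=157.3290, payoff=29.9790, prob=0.006389
DUUDD: Ā=134.2890, payoff=6.9390, prob=0.006389
UUUDD: Ā=266.5121, payoff=139.1621, prob=0.022817
DDDUD: Ā=69.5399, payoff=0.0000, prob=0.001789
UDDUD: Ā=138.0100, payoff=10.6600, prob=0.006389
DUDUD: Ā=114.9700, payoff=0.0000, prob=0.006389
UUDUD: Ā=228.1712, payoff=100.8212, prob=0.022817
DDUUD: Ā=99.9940, payoff=0.0000, prob=0.006389
UDUUD: Ā=198.4496, payoff=71.0996, prob=0.022817
DUUUD: Ā=175.4096, payoff=48.0596, prob=0.022817
UUUUD: Ā=348.1206, payoff=220.7706, prob=0.081491
DDDDU: Ā=63.2126, payoff=0.0000, prob=0.001789
UDDDU: Ā=125.4526, payoff=0.0000, prob=0.006389
DUDDU: Ā=102.4126, payoff=0.0000, prob=0.006389
UUDDU: Ā=203.2496, payoff=75.8996, prob=0.022817
DDUDU: Ā=87.4366, payoff=0.0000, prob=0.006389
UDUDU: Ā=173.5280, payoff=46.1780, prob=0.022817
DUUDU: Ā=150.4880, payoff=23.1380, prob=0.022817
UUUDU: Ā=298.6609, payoff=171.3109, prob=0.081491
DDDUU: Ā=77.7022, payoff=0.0000, prob=0.006389
UDDUU: Ā=154.2090, payoff=26.8590, prob=0.022817
DUDUU: Ā=131.1690, payoff=3.8190, prob=0.022817
UUDUU: Ā=260.3200, payoff=132.9700, prob=0.081491
DDUUU: Ā=116.1930, payoff=0.0000, prob=0.022817
UDUUU: Ā=230.5984, payoff=103.2484, prob=0.081491
DUUUU: Ā=207.5584, payoff=80.2084, prob=0.081491
UUUUU: Ā=411.9236, payoff=284.5736, prob=0.291038
Price = Σ prob·payoff / R^5 = 153.452210 / 2.011357 = 76.2929

price = 76.2929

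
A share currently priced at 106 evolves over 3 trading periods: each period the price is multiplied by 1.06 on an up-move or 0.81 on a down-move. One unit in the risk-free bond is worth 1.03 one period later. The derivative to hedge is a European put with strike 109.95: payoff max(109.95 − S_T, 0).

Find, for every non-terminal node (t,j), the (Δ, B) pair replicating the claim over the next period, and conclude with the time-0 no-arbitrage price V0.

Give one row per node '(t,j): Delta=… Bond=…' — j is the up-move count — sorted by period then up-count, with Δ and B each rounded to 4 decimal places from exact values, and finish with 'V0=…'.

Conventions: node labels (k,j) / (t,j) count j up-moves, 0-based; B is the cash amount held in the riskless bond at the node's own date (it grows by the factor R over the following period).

(0,0): Delta=-0.5511 Bond=63.1980
(1,0): Delta=-1.0000 Bond=103.6384
(1,1): Delta=-0.5043 Bond=59.8379
(2,0): Delta=-1.0000 Bond=106.7476
(2,1): Delta=-1.0000 Bond=106.7476
(2,2): Delta=-0.4526 Bond=55.4810
V0=4.7838

Since d<R<u, set p* = (R−d)/(u−d) = 0.8800; price each node as the discounted p*-expectation of its children.
Expiry values: V(3,0)=53.6173, V(3,1)=36.2306, V(3,2)=13.4777, V(3,3)=0.0000
Node (2,0) S=69.5466: V=(p*·36.2306+(1−p*)·53.6173)/1.03=37.2010; Δ=(36.2306−53.6173)/(73.7194−56.3327)=-1.0000; B=V−Δ·S=106.7476
Node (2,1) S=91.0116: V=(p*·13.4777+(1−p*)·36.2306)/1.03=15.7360; Δ=(13.4777−36.2306)/(96.4723−73.7194)=-1.0000; B=V−Δ·S=106.7476
Node (2,2) S=119.1016: V=(p*·0.0000+(1−p*)·13.4777)/1.03=1.5702; Δ=(0.0000−13.4777)/(126.2477−96.4723)=-0.4526; B=V−Δ·S=55.4810
Node (1,0) S=85.8600: V=(p*·15.7360+(1−p*)·37.2010)/1.03=17.7784; Δ=(15.7360−37.2010)/(91.0116−69.5466)=-1.0000; B=V−Δ·S=103.6384
Node (1,1) S=112.3600: V=(p*·1.5702+(1−p*)·15.7360)/1.03=3.1749; Δ=(1.5702−15.7360)/(119.1016−91.0116)=-0.5043; B=V−Δ·S=59.8379
Node (0,0) S=106.0000: V=(p*·3.1749+(1−p*)·17.7784)/1.03=4.7838; Δ=(3.1749−17.7784)/(112.3600−85.8600)=-0.5511; B=V−Δ·S=63.1980
As a check, the time-0 holding Δ(0,0)·S0 + B(0,0) comes to 4.7838 — exactly V0.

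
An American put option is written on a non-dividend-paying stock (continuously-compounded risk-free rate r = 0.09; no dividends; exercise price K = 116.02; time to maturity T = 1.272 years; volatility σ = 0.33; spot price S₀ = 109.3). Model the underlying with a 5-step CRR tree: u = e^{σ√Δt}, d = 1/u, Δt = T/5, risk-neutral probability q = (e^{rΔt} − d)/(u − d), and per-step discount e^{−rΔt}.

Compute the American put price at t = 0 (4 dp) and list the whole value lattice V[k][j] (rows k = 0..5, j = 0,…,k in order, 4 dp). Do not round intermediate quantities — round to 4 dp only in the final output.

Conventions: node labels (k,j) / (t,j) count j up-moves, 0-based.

Δt=0.25440  u=1.18110  d=0.84667  q=0.52774  discount=0.97736
step 5 (expiry): payoffs max(K−S,0) = 68.4659 49.6822 23.4791 0.0000 0.0000 0.0000
k=4: (k=4,j=0): S=56.1661, K−S=59.8539, hold=57.2277 ⇒ V=59.8539 exercise | (k=4,j=1): S=78.3515, K−S=37.6685, hold=35.0423 ⇒ V=37.6685 exercise | (k=4,j=2): S=109.3000, K−S=6.7200, hold=10.8373 ⇒ V=10.8373 continue | (k=4,j=3): S=152.4730, K−S=0.0000, hold=0.0000 ⇒ V=0.0000 continue | (k=4,j=4): S=212.6992, K−S=0.0000, hold=0.0000 ⇒ V=0.0000 continue
k=3: (k=3,j=0): S=66.3378, K−S=49.6822, hold=47.0560 ⇒ V=49.6822 exercise | (k=3,j=1): S=92.5409, K−S=23.4791, hold=22.9766 ⇒ V=23.4791 exercise | (k=3,j=2): S=129.0942, K−S=0.0000, hold=5.0022 ⇒ V=5.0022 continue | (k=3,j=3): S=180.0858, K−S=0.0000, hold=0.0000 ⇒ V=0.0000 continue
k=2: (k=2,j=0): S=78.3515, K−S=37.6685, hold=35.0423 ⇒ V=37.6685 exercise | (k=2,j=1): S=109.3000, K−S=6.7200, hold=13.4174 ⇒ V=13.4174 continue | (k=2,j=2): S=152.4730, K−S=0.0000, hold=2.3089 ⇒ V=2.3089 continue
k=1: (k=1,j=0): S=92.5409, K−S=23.4791, hold=24.3074 ⇒ V=24.3074 continue | (k=1,j=1): S=129.0942, K−S=0.0000, hold=7.3840 ⇒ V=7.3840 continue
k=0: (k=0,j=0): S=109.3000, K−S=6.7200, hold=15.0282 ⇒ V=15.0282 continue

price = 15.0282
tree:
15.0282
24.3074 7.3840
37.6685 13.4174 2.3089
49.6822 23.4791 5.0022 0.0000
59.8539 37.6685 10.8373 0.0000 0.0000
68.4659 49.6822 23.4791 0.0000 0.0000 0.0000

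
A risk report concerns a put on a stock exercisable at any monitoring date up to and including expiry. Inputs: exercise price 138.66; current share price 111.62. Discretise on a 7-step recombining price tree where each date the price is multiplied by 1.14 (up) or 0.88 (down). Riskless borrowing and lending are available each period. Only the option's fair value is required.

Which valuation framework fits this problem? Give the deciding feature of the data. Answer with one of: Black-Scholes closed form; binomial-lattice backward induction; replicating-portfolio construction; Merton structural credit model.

Key observation: early exercise of the strike-138.66 put must be checked at each of the 7 dates (spot 111.62), which forces a node-by-node comparison of intrinsic and continuation value backward from expiry.

framework: binomial-lattice backward induction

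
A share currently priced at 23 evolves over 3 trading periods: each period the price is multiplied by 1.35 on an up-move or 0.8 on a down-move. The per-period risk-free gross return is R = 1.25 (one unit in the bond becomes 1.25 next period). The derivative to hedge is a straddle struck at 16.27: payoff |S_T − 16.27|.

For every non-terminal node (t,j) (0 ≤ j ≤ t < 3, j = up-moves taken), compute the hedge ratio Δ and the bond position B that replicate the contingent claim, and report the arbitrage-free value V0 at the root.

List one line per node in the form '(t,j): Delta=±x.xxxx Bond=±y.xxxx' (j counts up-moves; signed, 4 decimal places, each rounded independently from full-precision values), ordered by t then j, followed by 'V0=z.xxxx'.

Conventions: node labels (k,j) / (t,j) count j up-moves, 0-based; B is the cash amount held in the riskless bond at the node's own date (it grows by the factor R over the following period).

No-arbitrage ⇒ martingale measure with p* = (R−d)/(u−d) = 0.8182.
Expiry values: V(3,0)=4.4940, V(3,1)=3.6020, V(3,2)=17.2640, V(3,3)=40.3186
(2,0): S=14.7200. Δ = (V_up−V_dn)/(S_up−S_dn) = (3.6020−4.4940)/(19.8720−11.7760) = -0.1102. V = [p*·3.6020 + (1−p*)·4.4940]/1.25 = 3.0113. B = V − Δ·S = 4.6332.
(2,1): S=24.8400. Δ = (V_up−V_dn)/(S_up−S_dn) = (17.2640−3.6020)/(33.5340−19.8720) = 1.0000. V = [p*·17.2640 + (1−p*)·3.6020]/1.25 = 11.8240. B = V − Δ·S = -13.0160.
(2,2): S=41.9175. Δ = (V_up−V_dn)/(S_up−S_dn) = (40.3186−17.2640)/(56.5886−33.5340) = 1.0000. V = [p*·40.3186 + (1−p*)·17.2640]/1.25 = 28.9015. B = V − Δ·S = -13.0160.
(1,0): S=18.4000. Δ = (V_up−V_dn)/(S_up−S_dn) = (11.8240−3.0113)/(24.8400−14.7200) = 0.8708. V = [p*·11.8240 + (1−p*)·3.0113]/1.25 = 8.1774. B = V − Δ·S = -7.8456.
(1,1): S=31.0500. Δ = (V_up−V_dn)/(S_up−S_dn) = (28.9015−11.8240)/(41.9175−24.8400) = 1.0000. V = [p*·28.9015 + (1−p*)·11.8240]/1.25 = 20.6372. B = V − Δ·S = -10.4128.
(0,0): S=23.0000. Δ = (V_up−V_dn)/(S_up−S_dn) = (20.6372−8.1774)/(31.0500−18.4000) = 0.9850. V = [p*·20.6372 + (1−p*)·8.1774]/1.25 = 14.6974. B = V − Δ·S = -7.9568.
As a check, the time-0 holding Δ(0,0)·S0 + B(0,0) comes to 14.6974 — exactly V0.

(0,0): Delta=0.9850 Bond=-7.9568
(1,0): Delta=0.8708 Bond=-7.8456
(1,1): Delta=1.0000 Bond=-10.4128
(2,0): Delta=-0.1102 Bond=4.6332
(2,1): Delta=1.0000 Bond=-13.0160
(2,2): Delta=1.0000 Bond=-13.0160
V0=14.6974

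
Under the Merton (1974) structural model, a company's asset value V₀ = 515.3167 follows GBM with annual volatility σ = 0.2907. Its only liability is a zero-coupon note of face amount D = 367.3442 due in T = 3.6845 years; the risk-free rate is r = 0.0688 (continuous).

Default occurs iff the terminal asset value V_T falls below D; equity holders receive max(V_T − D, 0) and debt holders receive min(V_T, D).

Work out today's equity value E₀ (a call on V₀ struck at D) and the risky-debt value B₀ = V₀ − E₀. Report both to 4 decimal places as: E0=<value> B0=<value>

Work the structural quantities from V₀ = 515.3167 against face 367.3442:
d₁ = [ln(V₀/D) + (r + σ²/2)T] / (σ√T)
   = [ln(515.3167/367.3442) + (0.0688 + 0.5·0.2907²)·3.6845] / (0.2907·√3.6845)
   = [0.338482 + 0.409176] / 0.558000 = 1.339889
d₂ = d₁ − σ√T = 1.339889 − 0.558000 = 0.781889
N(d₁) = 0.909859,  N(d₂) = 0.782860,  e^(−rT) = 0.776085
E₀ = V₀·N(d₁) − D·e^(−rT)·N(d₂)
   = 515.3167·0.909859 − 367.3442·0.776085·0.782860 = 245.679940
B₀ = V₀ − E₀ = 515.3167 − 245.679940 = 269.636760

E0=245.6799 B0=269.6368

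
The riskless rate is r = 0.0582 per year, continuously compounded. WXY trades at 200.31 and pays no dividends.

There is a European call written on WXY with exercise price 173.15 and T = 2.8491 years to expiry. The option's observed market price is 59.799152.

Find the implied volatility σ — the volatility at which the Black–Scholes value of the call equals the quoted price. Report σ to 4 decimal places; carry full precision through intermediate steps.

sigma = 0.2087

At σ = 0.2087 the Black–Scholes value reproduces the quote:
σ√T = 0.2087·√2.8491 = 0.352271
d₁ = (ln(S/K) + (r+σ²/2)T) / (σ√T) = (ln(200.31/173.15) + (0.0582+0.2087²/2)·2.8491) / 0.352271 = (0.145708 + 0.227865) / 0.352271 = 1.060471
d₂ = d₁ − σ√T = 1.060471 − 0.352271 = 0.708201
e^{−rT} = 0.847201
N(d₁) = 0.855535,  N(d₂) = 0.760590
V = S·N(d₁) − K·e^{−rT}·N(d₂) = 171.372192 − 111.573040 = 59.799152 (equal to the quote); since ∂V/∂σ > 0 for all σ, the implied volatility is unique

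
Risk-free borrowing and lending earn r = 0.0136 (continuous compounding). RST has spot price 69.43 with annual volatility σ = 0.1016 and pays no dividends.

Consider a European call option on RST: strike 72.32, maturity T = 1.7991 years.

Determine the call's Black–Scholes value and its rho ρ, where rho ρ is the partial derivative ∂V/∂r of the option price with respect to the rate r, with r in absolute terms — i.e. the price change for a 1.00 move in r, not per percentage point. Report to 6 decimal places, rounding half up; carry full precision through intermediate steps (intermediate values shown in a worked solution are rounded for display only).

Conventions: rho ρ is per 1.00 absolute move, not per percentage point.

price = 3.258957
ρ = 54.023676

σ√T = 0.1016·√1.7991 = 0.136277
d₁ = (ln(S/K) + (r+σ²/2)T) / (σ√T) = (ln(69.43/72.32) + (0.0136+0.1016²/2)·1.7991) / 0.136277 = (-0.040782 + 0.033753) / 0.136277 = -0.051573
d₂ = d₁ − σ√T = -0.051573 − 0.136277 = -0.187850
e^{−rT} = 0.975829
N(d₁) = 0.479434,  N(d₂) = 0.425497
Call price V = S·N(d₁) − K·e^{−rT}·N(d₂) = 33.287124 − 30.028167 = 3.258957
ρ = K·T·e^{−rT}·N(d₂) = 54.023676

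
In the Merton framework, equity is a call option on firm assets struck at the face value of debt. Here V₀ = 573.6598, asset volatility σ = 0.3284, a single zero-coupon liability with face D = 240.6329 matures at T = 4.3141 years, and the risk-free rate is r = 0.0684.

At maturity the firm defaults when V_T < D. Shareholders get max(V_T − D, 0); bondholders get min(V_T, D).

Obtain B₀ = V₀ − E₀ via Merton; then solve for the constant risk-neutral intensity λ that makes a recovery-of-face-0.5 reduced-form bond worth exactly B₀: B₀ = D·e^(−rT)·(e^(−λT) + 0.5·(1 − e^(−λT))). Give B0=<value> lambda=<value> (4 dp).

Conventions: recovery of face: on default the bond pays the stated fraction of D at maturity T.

B0=175.3738 lambda=0.0100

Apply the equity-as-call identities (strike 240.6329, horizon 4.3141 years):
d₁ = [ln(V₀/D) + (r + σ²/2)T] / (σ√T)
   = [ln(573.6598/240.6329) + (0.0684 + 0.5·0.3284²)·4.3141] / (0.3284·√4.3141)
   = [0.868764 + 0.527715] / 0.682100 = 2.047322
d₂ = d₁ − σ√T = 2.047322 − 0.682100 = 1.365221
N(d₁) = 0.979687,  N(d₂) = 0.913908,  e^(−rT) = 0.744469
E₀ = V₀·N(d₁) − D·e^(−rT)·N(d₂)
   = 573.6598·0.979687 − 240.6329·0.744469·0.913908 = 398.286025
B₀ = V₀ − E₀ = 573.6598 − 398.286025 = 175.373775
e^(−λT) = (B₀·e^(rT)/D − 0.5)/(1 − 0.5) = (175.3738·1.343240/240.6329 − 0.5)/0.5 = 0.95791236
λ = −ln(0.95791236)/4.3141 = 0.009967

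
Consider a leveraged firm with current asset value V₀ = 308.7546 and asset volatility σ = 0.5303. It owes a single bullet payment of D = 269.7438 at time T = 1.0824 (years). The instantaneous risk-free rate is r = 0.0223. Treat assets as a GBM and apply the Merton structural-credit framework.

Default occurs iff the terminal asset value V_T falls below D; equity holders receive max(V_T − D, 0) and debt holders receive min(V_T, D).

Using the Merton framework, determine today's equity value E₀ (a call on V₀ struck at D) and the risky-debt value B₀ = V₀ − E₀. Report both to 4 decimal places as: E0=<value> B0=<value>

With assets at 308.7546 and a single debt payment of 269.7438 at 1.0824 years:
d₁ = [ln(V₀/D) + (r + σ²/2)T] / (σ√T)
   = [ln(308.7546/269.7438) + (0.0223 + 0.5·0.5303²)·1.0824] / (0.5303·√1.0824)
   = [0.135074 + 0.176333] / 0.551716 = 0.564433
d₂ = d₁ − σ√T = 0.564433 − 0.551716 = 0.012718
N(d₁) = 0.713770,  N(d₂) = 0.505073,  e^(−rT) = 0.976151
E₀ = V₀·N(d₁) − D·e^(−rT)·N(d₂)
   = 308.7546·0.713770 − 269.7438·0.976151·0.505073 = 87.388609
B₀ = V₀ − E₀ = 308.7546 − 87.388609 = 221.365991

E0=87.3886 B0=221.3660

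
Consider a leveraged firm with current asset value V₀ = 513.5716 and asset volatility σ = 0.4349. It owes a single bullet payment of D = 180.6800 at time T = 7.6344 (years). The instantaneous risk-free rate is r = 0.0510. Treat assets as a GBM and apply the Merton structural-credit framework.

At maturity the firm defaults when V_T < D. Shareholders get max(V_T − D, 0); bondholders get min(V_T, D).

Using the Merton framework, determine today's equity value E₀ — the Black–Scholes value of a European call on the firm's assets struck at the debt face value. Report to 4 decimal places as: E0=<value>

E0=406.3484

With assets at 513.5716 and a single debt payment of 180.6800 at 7.6344 years:
d₁ = [ln(V₀/D) + (r + σ²/2)T] / (σ√T)
   = [ln(513.5716/180.6800) + (0.0510 + 0.5·0.4349²)·7.6344] / (0.4349·√7.6344)
   = [1.044662 + 1.111332] / 1.201647 = 1.794199
d₂ = d₁ − σ√T = 1.794199 − 1.201647 = 0.592552
N(d₁) = 0.963609,  N(d₂) = 0.723260,  e^(−rT) = 0.677494
E₀ = V₀·N(d₁) − D·e^(−rT)·N(d₂)
   = 513.5716·0.963609 − 180.6800·0.677494·0.723260 = 406.348429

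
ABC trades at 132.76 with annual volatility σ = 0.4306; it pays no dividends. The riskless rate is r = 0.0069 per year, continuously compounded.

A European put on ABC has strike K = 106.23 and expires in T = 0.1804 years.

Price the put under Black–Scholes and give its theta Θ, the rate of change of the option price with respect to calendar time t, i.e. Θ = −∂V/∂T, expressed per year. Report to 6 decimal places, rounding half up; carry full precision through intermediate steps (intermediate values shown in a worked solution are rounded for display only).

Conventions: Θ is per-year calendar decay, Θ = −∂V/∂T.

price = 1.151521
Θ = -11.181758

σ√T = 0.4306·√0.1804 = 0.182891
d₁ = (ln(S/K) + (r+σ²/2)T) / (σ√T) = (ln(132.76/106.23) + (0.0069+0.4306²/2)·0.1804) / 0.182891 = (0.222936 + 0.017969) / 0.182891 = 1.317210
d₂ = d₁ − σ√T = 1.317210 − 0.182891 = 1.134319
e^{−rT} = 0.998756
N(−d₁) = 0.093884,  N(−d₂) = 0.128330
Put price V = K·e^{−rT}·N(−d₂) − S·N(−d₁) = 13.615587 − 12.464066 = 1.151521
φ(d₁) = (1/√(2π))·e^{−d₁²/2} = 0.167552
Θ = −S·φ(d₁)·σ/(2√T) + r·K·e^{−rT}·N(−d₂) = −11.275705 + 0.093948 = -11.181758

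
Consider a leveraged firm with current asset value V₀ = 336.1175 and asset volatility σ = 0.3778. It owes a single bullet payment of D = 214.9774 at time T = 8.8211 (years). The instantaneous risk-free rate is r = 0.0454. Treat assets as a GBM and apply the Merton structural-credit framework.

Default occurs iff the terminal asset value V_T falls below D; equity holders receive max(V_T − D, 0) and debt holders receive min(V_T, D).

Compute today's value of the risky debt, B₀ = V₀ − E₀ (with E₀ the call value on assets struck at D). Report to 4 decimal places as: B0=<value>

B0=114.7153

Equity is a call on the firm's assets struck at D = 214.9774:
d₁ = [ln(V₀/D) + (r + σ²/2)T] / (σ√T)
   = [ln(336.1175/214.9774) + (0.0454 + 0.5·0.3778²)·8.8211] / (0.3778·√8.8211)
   = [0.446928 + 1.030008] / 1.122079 = 1.316250
d₂ = d₁ − σ√T = 1.316250 − 1.122079 = 0.194171
N(d₁) = 0.905955,  N(d₂) = 0.576979,  e^(−rT) = 0.670000
E₀ = V₀·N(d₁) − D·e^(−rT)·N(d₂)
   = 336.1175·0.905955 − 214.9774·0.670000·0.576979 = 221.402231
B₀ = V₀ − E₀ = 336.1175 − 221.402231 = 114.715269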